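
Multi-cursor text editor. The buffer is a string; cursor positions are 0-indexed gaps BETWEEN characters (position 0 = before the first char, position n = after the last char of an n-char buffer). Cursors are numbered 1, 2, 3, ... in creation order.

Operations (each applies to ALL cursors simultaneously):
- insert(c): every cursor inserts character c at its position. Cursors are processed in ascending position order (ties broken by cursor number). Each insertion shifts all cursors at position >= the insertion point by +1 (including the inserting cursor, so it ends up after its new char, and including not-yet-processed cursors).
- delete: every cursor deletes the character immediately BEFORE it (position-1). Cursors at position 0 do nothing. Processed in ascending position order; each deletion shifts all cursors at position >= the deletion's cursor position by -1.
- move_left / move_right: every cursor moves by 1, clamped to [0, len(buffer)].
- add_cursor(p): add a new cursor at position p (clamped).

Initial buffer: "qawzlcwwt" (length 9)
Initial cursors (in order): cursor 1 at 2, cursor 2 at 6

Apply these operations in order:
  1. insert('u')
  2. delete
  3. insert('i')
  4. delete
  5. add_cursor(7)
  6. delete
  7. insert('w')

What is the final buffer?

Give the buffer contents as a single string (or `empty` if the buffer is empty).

After op 1 (insert('u')): buffer="qauwzlcuwwt" (len 11), cursors c1@3 c2@8, authorship ..1....2...
After op 2 (delete): buffer="qawzlcwwt" (len 9), cursors c1@2 c2@6, authorship .........
After op 3 (insert('i')): buffer="qaiwzlciwwt" (len 11), cursors c1@3 c2@8, authorship ..1....2...
After op 4 (delete): buffer="qawzlcwwt" (len 9), cursors c1@2 c2@6, authorship .........
After op 5 (add_cursor(7)): buffer="qawzlcwwt" (len 9), cursors c1@2 c2@6 c3@7, authorship .........
After op 6 (delete): buffer="qwzlwt" (len 6), cursors c1@1 c2@4 c3@4, authorship ......
After op 7 (insert('w')): buffer="qwwzlwwwt" (len 9), cursors c1@2 c2@7 c3@7, authorship .1...23..

Answer: qwwzlwwwt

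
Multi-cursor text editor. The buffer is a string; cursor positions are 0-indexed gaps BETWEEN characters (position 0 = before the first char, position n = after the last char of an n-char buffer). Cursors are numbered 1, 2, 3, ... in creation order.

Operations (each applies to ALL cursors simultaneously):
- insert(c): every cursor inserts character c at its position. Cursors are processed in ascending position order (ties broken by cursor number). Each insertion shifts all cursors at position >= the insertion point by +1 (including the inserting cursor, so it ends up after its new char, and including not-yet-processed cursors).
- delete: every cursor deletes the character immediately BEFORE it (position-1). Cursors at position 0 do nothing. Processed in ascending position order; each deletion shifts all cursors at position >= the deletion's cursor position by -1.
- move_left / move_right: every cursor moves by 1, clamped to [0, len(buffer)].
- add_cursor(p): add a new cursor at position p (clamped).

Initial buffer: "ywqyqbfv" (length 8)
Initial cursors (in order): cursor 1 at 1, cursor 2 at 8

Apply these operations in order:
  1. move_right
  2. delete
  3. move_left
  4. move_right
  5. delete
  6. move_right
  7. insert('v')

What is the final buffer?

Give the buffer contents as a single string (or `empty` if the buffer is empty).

Answer: qvyqbv

Derivation:
After op 1 (move_right): buffer="ywqyqbfv" (len 8), cursors c1@2 c2@8, authorship ........
After op 2 (delete): buffer="yqyqbf" (len 6), cursors c1@1 c2@6, authorship ......
After op 3 (move_left): buffer="yqyqbf" (len 6), cursors c1@0 c2@5, authorship ......
After op 4 (move_right): buffer="yqyqbf" (len 6), cursors c1@1 c2@6, authorship ......
After op 5 (delete): buffer="qyqb" (len 4), cursors c1@0 c2@4, authorship ....
After op 6 (move_right): buffer="qyqb" (len 4), cursors c1@1 c2@4, authorship ....
After op 7 (insert('v')): buffer="qvyqbv" (len 6), cursors c1@2 c2@6, authorship .1...2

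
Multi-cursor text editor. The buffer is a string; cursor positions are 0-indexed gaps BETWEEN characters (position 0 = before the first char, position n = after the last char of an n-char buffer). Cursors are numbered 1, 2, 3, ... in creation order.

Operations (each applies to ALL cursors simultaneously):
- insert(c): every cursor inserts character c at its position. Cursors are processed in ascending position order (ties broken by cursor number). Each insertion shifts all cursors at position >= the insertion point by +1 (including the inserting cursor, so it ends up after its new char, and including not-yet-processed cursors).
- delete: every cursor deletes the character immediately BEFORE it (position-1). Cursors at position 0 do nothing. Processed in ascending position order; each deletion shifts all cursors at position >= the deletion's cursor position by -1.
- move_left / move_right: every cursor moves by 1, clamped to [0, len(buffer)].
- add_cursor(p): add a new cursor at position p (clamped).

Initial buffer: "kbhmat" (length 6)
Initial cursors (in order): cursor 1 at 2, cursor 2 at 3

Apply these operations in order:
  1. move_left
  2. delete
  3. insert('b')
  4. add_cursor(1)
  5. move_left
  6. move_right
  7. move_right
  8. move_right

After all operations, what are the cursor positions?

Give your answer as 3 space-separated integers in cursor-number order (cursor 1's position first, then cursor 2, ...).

After op 1 (move_left): buffer="kbhmat" (len 6), cursors c1@1 c2@2, authorship ......
After op 2 (delete): buffer="hmat" (len 4), cursors c1@0 c2@0, authorship ....
After op 3 (insert('b')): buffer="bbhmat" (len 6), cursors c1@2 c2@2, authorship 12....
After op 4 (add_cursor(1)): buffer="bbhmat" (len 6), cursors c3@1 c1@2 c2@2, authorship 12....
After op 5 (move_left): buffer="bbhmat" (len 6), cursors c3@0 c1@1 c2@1, authorship 12....
After op 6 (move_right): buffer="bbhmat" (len 6), cursors c3@1 c1@2 c2@2, authorship 12....
After op 7 (move_right): buffer="bbhmat" (len 6), cursors c3@2 c1@3 c2@3, authorship 12....
After op 8 (move_right): buffer="bbhmat" (len 6), cursors c3@3 c1@4 c2@4, authorship 12....

Answer: 4 4 3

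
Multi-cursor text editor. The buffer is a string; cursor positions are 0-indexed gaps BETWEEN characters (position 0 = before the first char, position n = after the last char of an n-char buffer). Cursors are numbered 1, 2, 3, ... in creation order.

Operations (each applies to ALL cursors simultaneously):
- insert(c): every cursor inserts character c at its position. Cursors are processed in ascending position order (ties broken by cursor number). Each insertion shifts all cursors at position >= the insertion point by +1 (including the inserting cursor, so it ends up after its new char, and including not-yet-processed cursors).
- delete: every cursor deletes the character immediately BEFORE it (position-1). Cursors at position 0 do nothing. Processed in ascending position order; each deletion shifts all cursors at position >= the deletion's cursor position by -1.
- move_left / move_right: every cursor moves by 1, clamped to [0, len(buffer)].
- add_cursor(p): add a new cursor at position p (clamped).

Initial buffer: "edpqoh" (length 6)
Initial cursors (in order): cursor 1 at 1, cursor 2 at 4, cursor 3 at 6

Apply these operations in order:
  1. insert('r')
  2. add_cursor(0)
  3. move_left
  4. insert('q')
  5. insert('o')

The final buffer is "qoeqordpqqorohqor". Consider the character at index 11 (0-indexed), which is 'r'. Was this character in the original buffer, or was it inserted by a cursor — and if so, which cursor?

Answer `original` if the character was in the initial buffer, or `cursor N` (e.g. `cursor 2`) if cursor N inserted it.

After op 1 (insert('r')): buffer="erdpqrohr" (len 9), cursors c1@2 c2@6 c3@9, authorship .1...2..3
After op 2 (add_cursor(0)): buffer="erdpqrohr" (len 9), cursors c4@0 c1@2 c2@6 c3@9, authorship .1...2..3
After op 3 (move_left): buffer="erdpqrohr" (len 9), cursors c4@0 c1@1 c2@5 c3@8, authorship .1...2..3
After op 4 (insert('q')): buffer="qeqrdpqqrohqr" (len 13), cursors c4@1 c1@3 c2@8 c3@12, authorship 4.11...22..33
After op 5 (insert('o')): buffer="qoeqordpqqorohqor" (len 17), cursors c4@2 c1@5 c2@11 c3@16, authorship 44.111...222..333
Authorship (.=original, N=cursor N): 4 4 . 1 1 1 . . . 2 2 2 . . 3 3 3
Index 11: author = 2

Answer: cursor 2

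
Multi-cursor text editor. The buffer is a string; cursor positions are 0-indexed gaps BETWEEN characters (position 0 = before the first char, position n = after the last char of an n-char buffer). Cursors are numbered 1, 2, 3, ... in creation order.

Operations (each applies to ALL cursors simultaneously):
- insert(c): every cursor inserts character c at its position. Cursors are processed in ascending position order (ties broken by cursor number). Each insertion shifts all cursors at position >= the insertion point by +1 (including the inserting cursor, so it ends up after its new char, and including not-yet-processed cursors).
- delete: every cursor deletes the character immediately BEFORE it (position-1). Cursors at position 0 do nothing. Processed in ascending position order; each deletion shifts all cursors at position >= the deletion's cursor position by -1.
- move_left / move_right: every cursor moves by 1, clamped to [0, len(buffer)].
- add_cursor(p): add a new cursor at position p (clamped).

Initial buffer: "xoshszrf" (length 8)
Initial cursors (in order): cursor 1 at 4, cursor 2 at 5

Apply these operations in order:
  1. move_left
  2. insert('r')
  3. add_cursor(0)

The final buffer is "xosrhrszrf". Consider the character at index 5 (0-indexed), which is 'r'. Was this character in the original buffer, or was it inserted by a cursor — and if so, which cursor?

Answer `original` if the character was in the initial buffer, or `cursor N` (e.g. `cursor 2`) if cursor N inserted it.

Answer: cursor 2

Derivation:
After op 1 (move_left): buffer="xoshszrf" (len 8), cursors c1@3 c2@4, authorship ........
After op 2 (insert('r')): buffer="xosrhrszrf" (len 10), cursors c1@4 c2@6, authorship ...1.2....
After op 3 (add_cursor(0)): buffer="xosrhrszrf" (len 10), cursors c3@0 c1@4 c2@6, authorship ...1.2....
Authorship (.=original, N=cursor N): . . . 1 . 2 . . . .
Index 5: author = 2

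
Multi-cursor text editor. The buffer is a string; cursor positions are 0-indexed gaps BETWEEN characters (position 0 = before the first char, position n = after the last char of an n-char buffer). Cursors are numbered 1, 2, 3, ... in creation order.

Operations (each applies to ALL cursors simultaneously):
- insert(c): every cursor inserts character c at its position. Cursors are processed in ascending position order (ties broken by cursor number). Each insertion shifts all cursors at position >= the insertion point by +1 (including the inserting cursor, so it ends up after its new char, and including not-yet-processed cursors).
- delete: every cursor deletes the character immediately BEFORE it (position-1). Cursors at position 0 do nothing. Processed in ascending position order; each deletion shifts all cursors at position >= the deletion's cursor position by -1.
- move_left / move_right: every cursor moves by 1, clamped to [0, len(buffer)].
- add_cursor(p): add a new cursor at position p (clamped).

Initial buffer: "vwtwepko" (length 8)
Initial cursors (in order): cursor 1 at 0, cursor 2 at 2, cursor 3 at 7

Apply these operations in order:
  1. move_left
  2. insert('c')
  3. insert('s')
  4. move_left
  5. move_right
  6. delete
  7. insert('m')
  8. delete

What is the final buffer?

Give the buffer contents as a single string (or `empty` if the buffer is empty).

After op 1 (move_left): buffer="vwtwepko" (len 8), cursors c1@0 c2@1 c3@6, authorship ........
After op 2 (insert('c')): buffer="cvcwtwepcko" (len 11), cursors c1@1 c2@3 c3@9, authorship 1.2.....3..
After op 3 (insert('s')): buffer="csvcswtwepcsko" (len 14), cursors c1@2 c2@5 c3@12, authorship 11.22.....33..
After op 4 (move_left): buffer="csvcswtwepcsko" (len 14), cursors c1@1 c2@4 c3@11, authorship 11.22.....33..
After op 5 (move_right): buffer="csvcswtwepcsko" (len 14), cursors c1@2 c2@5 c3@12, authorship 11.22.....33..
After op 6 (delete): buffer="cvcwtwepcko" (len 11), cursors c1@1 c2@3 c3@9, authorship 1.2.....3..
After op 7 (insert('m')): buffer="cmvcmwtwepcmko" (len 14), cursors c1@2 c2@5 c3@12, authorship 11.22.....33..
After op 8 (delete): buffer="cvcwtwepcko" (len 11), cursors c1@1 c2@3 c3@9, authorship 1.2.....3..

Answer: cvcwtwepcko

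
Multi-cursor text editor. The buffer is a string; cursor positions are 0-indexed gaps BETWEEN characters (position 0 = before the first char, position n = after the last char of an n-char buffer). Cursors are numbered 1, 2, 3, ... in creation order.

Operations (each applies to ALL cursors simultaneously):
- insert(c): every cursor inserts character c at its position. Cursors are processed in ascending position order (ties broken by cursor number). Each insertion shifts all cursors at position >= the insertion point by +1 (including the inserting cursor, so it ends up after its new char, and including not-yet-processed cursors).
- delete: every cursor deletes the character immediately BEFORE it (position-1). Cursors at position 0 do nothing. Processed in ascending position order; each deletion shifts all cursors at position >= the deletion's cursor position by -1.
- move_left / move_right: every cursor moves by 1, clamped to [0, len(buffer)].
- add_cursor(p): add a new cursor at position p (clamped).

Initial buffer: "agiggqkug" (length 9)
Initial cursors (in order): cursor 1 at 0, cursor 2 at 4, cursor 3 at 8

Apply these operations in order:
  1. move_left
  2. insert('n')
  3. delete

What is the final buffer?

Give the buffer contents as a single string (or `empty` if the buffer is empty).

Answer: agiggqkug

Derivation:
After op 1 (move_left): buffer="agiggqkug" (len 9), cursors c1@0 c2@3 c3@7, authorship .........
After op 2 (insert('n')): buffer="naginggqknug" (len 12), cursors c1@1 c2@5 c3@10, authorship 1...2....3..
After op 3 (delete): buffer="agiggqkug" (len 9), cursors c1@0 c2@3 c3@7, authorship .........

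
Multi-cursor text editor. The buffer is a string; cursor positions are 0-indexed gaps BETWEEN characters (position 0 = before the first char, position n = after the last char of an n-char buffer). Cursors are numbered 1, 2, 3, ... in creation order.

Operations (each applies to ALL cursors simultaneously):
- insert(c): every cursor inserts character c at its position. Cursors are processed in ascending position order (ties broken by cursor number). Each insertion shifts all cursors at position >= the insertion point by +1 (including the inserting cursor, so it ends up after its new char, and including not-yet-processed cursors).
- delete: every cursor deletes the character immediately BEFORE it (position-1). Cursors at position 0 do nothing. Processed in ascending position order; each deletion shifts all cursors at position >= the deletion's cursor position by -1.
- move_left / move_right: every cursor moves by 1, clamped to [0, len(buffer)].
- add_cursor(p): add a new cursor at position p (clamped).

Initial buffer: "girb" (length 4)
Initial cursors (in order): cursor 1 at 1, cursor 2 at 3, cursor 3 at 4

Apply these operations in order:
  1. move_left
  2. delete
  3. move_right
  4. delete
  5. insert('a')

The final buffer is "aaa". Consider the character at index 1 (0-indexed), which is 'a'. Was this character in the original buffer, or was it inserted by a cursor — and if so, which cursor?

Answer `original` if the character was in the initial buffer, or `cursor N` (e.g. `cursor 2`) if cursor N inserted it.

Answer: cursor 2

Derivation:
After op 1 (move_left): buffer="girb" (len 4), cursors c1@0 c2@2 c3@3, authorship ....
After op 2 (delete): buffer="gb" (len 2), cursors c1@0 c2@1 c3@1, authorship ..
After op 3 (move_right): buffer="gb" (len 2), cursors c1@1 c2@2 c3@2, authorship ..
After op 4 (delete): buffer="" (len 0), cursors c1@0 c2@0 c3@0, authorship 
After op 5 (insert('a')): buffer="aaa" (len 3), cursors c1@3 c2@3 c3@3, authorship 123
Authorship (.=original, N=cursor N): 1 2 3
Index 1: author = 2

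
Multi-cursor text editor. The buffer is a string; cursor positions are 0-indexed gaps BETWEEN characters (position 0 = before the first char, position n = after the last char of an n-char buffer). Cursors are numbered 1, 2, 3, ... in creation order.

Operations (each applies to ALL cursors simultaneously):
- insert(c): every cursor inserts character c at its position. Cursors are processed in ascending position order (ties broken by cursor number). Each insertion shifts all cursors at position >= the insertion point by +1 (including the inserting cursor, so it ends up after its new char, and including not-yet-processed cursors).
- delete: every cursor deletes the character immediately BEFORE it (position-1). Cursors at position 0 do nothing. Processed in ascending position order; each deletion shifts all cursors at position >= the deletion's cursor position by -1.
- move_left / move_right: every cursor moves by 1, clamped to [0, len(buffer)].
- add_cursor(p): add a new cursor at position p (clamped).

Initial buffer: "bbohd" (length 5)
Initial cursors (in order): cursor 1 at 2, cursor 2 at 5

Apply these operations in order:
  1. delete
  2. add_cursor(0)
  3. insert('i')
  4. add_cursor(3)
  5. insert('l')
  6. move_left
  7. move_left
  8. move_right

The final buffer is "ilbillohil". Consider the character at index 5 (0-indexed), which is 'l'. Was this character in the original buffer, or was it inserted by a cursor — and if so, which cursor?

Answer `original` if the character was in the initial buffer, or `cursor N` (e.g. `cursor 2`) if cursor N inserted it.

After op 1 (delete): buffer="boh" (len 3), cursors c1@1 c2@3, authorship ...
After op 2 (add_cursor(0)): buffer="boh" (len 3), cursors c3@0 c1@1 c2@3, authorship ...
After op 3 (insert('i')): buffer="ibiohi" (len 6), cursors c3@1 c1@3 c2@6, authorship 3.1..2
After op 4 (add_cursor(3)): buffer="ibiohi" (len 6), cursors c3@1 c1@3 c4@3 c2@6, authorship 3.1..2
After op 5 (insert('l')): buffer="ilbillohil" (len 10), cursors c3@2 c1@6 c4@6 c2@10, authorship 33.114..22
After op 6 (move_left): buffer="ilbillohil" (len 10), cursors c3@1 c1@5 c4@5 c2@9, authorship 33.114..22
After op 7 (move_left): buffer="ilbillohil" (len 10), cursors c3@0 c1@4 c4@4 c2@8, authorship 33.114..22
After op 8 (move_right): buffer="ilbillohil" (len 10), cursors c3@1 c1@5 c4@5 c2@9, authorship 33.114..22
Authorship (.=original, N=cursor N): 3 3 . 1 1 4 . . 2 2
Index 5: author = 4

Answer: cursor 4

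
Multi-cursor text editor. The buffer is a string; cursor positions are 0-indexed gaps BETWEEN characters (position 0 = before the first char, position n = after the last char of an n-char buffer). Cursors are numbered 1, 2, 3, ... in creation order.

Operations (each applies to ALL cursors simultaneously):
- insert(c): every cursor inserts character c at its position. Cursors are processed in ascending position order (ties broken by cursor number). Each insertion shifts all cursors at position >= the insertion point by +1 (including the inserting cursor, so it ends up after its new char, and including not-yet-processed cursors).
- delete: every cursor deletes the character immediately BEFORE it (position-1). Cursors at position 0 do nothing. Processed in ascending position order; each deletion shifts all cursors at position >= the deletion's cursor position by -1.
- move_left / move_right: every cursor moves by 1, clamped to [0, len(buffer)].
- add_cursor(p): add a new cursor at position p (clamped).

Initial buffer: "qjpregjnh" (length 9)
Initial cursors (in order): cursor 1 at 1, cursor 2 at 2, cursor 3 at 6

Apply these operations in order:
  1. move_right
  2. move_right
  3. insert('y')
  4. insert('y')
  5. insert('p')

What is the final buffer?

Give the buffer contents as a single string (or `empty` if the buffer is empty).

After op 1 (move_right): buffer="qjpregjnh" (len 9), cursors c1@2 c2@3 c3@7, authorship .........
After op 2 (move_right): buffer="qjpregjnh" (len 9), cursors c1@3 c2@4 c3@8, authorship .........
After op 3 (insert('y')): buffer="qjpyryegjnyh" (len 12), cursors c1@4 c2@6 c3@11, authorship ...1.2....3.
After op 4 (insert('y')): buffer="qjpyyryyegjnyyh" (len 15), cursors c1@5 c2@8 c3@14, authorship ...11.22....33.
After op 5 (insert('p')): buffer="qjpyypryypegjnyyph" (len 18), cursors c1@6 c2@10 c3@17, authorship ...111.222....333.

Answer: qjpyypryypegjnyyph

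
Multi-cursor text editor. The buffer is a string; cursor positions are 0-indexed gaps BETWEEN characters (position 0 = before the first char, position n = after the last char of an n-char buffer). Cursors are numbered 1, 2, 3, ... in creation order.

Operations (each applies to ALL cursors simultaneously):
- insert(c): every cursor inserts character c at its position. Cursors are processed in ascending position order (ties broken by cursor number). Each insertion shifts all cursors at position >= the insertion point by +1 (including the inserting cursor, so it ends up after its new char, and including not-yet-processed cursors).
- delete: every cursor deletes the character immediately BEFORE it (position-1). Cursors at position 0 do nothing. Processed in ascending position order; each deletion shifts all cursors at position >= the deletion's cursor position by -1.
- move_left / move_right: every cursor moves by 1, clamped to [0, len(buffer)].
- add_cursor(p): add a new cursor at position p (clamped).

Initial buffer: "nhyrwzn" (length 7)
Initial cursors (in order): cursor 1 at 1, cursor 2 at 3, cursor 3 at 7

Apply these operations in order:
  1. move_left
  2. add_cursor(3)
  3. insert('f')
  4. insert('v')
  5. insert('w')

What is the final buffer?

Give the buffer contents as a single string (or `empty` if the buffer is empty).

After op 1 (move_left): buffer="nhyrwzn" (len 7), cursors c1@0 c2@2 c3@6, authorship .......
After op 2 (add_cursor(3)): buffer="nhyrwzn" (len 7), cursors c1@0 c2@2 c4@3 c3@6, authorship .......
After op 3 (insert('f')): buffer="fnhfyfrwzfn" (len 11), cursors c1@1 c2@4 c4@6 c3@10, authorship 1..2.4...3.
After op 4 (insert('v')): buffer="fvnhfvyfvrwzfvn" (len 15), cursors c1@2 c2@6 c4@9 c3@14, authorship 11..22.44...33.
After op 5 (insert('w')): buffer="fvwnhfvwyfvwrwzfvwn" (len 19), cursors c1@3 c2@8 c4@12 c3@18, authorship 111..222.444...333.

Answer: fvwnhfvwyfvwrwzfvwn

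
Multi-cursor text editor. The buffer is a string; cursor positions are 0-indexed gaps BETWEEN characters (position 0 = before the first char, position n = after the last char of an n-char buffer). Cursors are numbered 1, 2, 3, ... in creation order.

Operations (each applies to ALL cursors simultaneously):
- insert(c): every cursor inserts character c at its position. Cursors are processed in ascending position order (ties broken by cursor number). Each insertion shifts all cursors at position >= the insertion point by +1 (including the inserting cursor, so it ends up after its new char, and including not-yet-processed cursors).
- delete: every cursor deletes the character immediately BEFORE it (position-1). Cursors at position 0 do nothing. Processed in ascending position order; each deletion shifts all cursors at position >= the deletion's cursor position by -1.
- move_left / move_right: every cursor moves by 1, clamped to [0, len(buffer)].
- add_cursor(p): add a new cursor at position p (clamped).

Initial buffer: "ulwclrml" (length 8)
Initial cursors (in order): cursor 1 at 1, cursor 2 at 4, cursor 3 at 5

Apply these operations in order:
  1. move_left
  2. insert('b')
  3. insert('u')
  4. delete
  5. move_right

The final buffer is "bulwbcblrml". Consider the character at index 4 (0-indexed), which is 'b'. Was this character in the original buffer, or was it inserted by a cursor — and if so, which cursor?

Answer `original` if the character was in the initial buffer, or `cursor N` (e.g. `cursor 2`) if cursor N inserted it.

Answer: cursor 2

Derivation:
After op 1 (move_left): buffer="ulwclrml" (len 8), cursors c1@0 c2@3 c3@4, authorship ........
After op 2 (insert('b')): buffer="bulwbcblrml" (len 11), cursors c1@1 c2@5 c3@7, authorship 1...2.3....
After op 3 (insert('u')): buffer="buulwbucbulrml" (len 14), cursors c1@2 c2@7 c3@10, authorship 11...22.33....
After op 4 (delete): buffer="bulwbcblrml" (len 11), cursors c1@1 c2@5 c3@7, authorship 1...2.3....
After op 5 (move_right): buffer="bulwbcblrml" (len 11), cursors c1@2 c2@6 c3@8, authorship 1...2.3....
Authorship (.=original, N=cursor N): 1 . . . 2 . 3 . . . .
Index 4: author = 2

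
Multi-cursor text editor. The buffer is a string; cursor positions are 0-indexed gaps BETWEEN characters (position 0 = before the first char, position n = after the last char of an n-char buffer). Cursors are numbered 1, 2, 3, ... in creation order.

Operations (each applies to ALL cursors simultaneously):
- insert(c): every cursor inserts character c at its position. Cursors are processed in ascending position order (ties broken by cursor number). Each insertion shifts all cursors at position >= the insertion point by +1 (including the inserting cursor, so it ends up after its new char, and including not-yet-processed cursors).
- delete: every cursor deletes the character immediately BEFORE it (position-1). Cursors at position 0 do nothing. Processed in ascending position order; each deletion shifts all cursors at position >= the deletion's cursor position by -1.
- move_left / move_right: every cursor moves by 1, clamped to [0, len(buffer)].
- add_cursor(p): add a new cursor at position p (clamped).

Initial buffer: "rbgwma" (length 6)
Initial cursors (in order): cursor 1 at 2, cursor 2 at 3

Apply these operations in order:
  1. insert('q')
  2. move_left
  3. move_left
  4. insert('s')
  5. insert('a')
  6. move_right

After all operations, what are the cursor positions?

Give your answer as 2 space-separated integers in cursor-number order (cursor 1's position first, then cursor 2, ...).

Answer: 4 8

Derivation:
After op 1 (insert('q')): buffer="rbqgqwma" (len 8), cursors c1@3 c2@5, authorship ..1.2...
After op 2 (move_left): buffer="rbqgqwma" (len 8), cursors c1@2 c2@4, authorship ..1.2...
After op 3 (move_left): buffer="rbqgqwma" (len 8), cursors c1@1 c2@3, authorship ..1.2...
After op 4 (insert('s')): buffer="rsbqsgqwma" (len 10), cursors c1@2 c2@5, authorship .1.12.2...
After op 5 (insert('a')): buffer="rsabqsagqwma" (len 12), cursors c1@3 c2@7, authorship .11.122.2...
After op 6 (move_right): buffer="rsabqsagqwma" (len 12), cursors c1@4 c2@8, authorship .11.122.2...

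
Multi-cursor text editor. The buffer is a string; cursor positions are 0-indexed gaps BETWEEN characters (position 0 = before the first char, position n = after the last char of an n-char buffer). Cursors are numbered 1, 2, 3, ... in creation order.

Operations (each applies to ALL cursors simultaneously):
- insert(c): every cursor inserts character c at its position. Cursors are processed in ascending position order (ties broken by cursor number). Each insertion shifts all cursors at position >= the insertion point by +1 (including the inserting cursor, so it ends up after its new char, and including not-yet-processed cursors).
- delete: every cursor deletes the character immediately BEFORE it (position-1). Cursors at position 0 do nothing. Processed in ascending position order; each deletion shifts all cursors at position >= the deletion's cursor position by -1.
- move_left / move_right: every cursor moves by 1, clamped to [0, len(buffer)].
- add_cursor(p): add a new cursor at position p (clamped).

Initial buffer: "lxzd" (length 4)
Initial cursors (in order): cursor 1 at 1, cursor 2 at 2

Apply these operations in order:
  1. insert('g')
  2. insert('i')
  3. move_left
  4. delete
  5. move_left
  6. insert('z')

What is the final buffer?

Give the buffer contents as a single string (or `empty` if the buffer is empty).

Answer: zlizxizd

Derivation:
After op 1 (insert('g')): buffer="lgxgzd" (len 6), cursors c1@2 c2@4, authorship .1.2..
After op 2 (insert('i')): buffer="lgixgizd" (len 8), cursors c1@3 c2@6, authorship .11.22..
After op 3 (move_left): buffer="lgixgizd" (len 8), cursors c1@2 c2@5, authorship .11.22..
After op 4 (delete): buffer="lixizd" (len 6), cursors c1@1 c2@3, authorship .1.2..
After op 5 (move_left): buffer="lixizd" (len 6), cursors c1@0 c2@2, authorship .1.2..
After op 6 (insert('z')): buffer="zlizxizd" (len 8), cursors c1@1 c2@4, authorship 1.12.2..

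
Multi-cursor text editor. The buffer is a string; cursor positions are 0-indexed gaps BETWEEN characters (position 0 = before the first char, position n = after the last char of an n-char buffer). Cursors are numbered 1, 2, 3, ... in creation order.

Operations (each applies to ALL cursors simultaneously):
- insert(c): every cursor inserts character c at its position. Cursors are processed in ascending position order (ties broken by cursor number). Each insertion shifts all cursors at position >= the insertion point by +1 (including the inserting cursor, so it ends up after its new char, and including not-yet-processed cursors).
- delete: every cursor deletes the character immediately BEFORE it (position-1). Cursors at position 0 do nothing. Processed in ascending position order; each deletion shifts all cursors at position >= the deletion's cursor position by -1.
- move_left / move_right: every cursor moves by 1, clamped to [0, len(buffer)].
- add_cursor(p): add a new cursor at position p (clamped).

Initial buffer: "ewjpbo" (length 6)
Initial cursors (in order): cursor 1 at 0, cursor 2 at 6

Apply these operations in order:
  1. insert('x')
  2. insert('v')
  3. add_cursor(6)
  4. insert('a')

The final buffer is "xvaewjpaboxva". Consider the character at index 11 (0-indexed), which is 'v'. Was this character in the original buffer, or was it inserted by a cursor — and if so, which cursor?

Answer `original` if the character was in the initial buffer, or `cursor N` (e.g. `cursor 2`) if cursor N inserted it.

After op 1 (insert('x')): buffer="xewjpbox" (len 8), cursors c1@1 c2@8, authorship 1......2
After op 2 (insert('v')): buffer="xvewjpboxv" (len 10), cursors c1@2 c2@10, authorship 11......22
After op 3 (add_cursor(6)): buffer="xvewjpboxv" (len 10), cursors c1@2 c3@6 c2@10, authorship 11......22
After op 4 (insert('a')): buffer="xvaewjpaboxva" (len 13), cursors c1@3 c3@8 c2@13, authorship 111....3..222
Authorship (.=original, N=cursor N): 1 1 1 . . . . 3 . . 2 2 2
Index 11: author = 2

Answer: cursor 2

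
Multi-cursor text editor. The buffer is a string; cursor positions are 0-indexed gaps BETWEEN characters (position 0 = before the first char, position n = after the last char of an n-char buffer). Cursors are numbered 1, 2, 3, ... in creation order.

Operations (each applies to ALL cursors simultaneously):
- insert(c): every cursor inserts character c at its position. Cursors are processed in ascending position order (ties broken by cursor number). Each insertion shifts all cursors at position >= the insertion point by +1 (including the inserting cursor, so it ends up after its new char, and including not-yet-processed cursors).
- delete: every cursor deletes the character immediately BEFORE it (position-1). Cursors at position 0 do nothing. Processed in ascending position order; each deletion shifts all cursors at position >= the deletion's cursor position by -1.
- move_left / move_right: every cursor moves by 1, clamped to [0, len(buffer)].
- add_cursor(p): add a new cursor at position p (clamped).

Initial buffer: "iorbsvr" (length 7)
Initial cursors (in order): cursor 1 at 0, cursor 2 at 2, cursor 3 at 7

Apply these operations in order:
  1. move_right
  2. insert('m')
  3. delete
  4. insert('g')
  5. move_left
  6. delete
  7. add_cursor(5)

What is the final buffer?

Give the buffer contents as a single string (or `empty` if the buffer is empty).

Answer: gogbsvg

Derivation:
After op 1 (move_right): buffer="iorbsvr" (len 7), cursors c1@1 c2@3 c3@7, authorship .......
After op 2 (insert('m')): buffer="imormbsvrm" (len 10), cursors c1@2 c2@5 c3@10, authorship .1..2....3
After op 3 (delete): buffer="iorbsvr" (len 7), cursors c1@1 c2@3 c3@7, authorship .......
After op 4 (insert('g')): buffer="igorgbsvrg" (len 10), cursors c1@2 c2@5 c3@10, authorship .1..2....3
After op 5 (move_left): buffer="igorgbsvrg" (len 10), cursors c1@1 c2@4 c3@9, authorship .1..2....3
After op 6 (delete): buffer="gogbsvg" (len 7), cursors c1@0 c2@2 c3@6, authorship 1.2...3
After op 7 (add_cursor(5)): buffer="gogbsvg" (len 7), cursors c1@0 c2@2 c4@5 c3@6, authorship 1.2...3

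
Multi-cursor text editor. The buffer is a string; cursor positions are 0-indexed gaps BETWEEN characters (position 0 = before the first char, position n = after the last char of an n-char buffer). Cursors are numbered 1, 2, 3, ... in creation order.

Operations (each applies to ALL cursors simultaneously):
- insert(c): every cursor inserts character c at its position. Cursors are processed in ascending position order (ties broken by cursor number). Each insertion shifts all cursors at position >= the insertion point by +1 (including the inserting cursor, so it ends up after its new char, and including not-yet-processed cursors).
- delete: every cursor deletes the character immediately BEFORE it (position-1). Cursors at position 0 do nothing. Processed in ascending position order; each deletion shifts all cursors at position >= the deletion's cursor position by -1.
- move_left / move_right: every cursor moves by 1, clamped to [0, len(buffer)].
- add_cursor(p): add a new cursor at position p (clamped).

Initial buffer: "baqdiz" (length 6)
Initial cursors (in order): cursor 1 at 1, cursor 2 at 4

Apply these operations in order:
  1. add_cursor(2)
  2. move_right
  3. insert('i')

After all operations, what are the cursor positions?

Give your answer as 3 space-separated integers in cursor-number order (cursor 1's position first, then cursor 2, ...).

Answer: 3 8 5

Derivation:
After op 1 (add_cursor(2)): buffer="baqdiz" (len 6), cursors c1@1 c3@2 c2@4, authorship ......
After op 2 (move_right): buffer="baqdiz" (len 6), cursors c1@2 c3@3 c2@5, authorship ......
After op 3 (insert('i')): buffer="baiqidiiz" (len 9), cursors c1@3 c3@5 c2@8, authorship ..1.3..2.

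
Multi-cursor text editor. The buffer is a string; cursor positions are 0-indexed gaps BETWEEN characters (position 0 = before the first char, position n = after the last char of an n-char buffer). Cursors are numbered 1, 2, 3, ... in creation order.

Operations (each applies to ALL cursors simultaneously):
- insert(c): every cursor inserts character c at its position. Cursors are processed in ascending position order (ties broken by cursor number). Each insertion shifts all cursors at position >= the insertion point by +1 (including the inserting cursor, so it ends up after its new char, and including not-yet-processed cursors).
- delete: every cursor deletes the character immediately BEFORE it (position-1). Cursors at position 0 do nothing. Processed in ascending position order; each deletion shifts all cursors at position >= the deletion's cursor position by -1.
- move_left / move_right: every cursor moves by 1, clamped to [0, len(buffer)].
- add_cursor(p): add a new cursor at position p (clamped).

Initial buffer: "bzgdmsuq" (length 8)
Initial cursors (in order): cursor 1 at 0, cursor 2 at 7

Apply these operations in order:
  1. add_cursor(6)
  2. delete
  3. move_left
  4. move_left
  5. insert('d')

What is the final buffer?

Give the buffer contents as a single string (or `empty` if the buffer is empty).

Answer: dbzgdddmq

Derivation:
After op 1 (add_cursor(6)): buffer="bzgdmsuq" (len 8), cursors c1@0 c3@6 c2@7, authorship ........
After op 2 (delete): buffer="bzgdmq" (len 6), cursors c1@0 c2@5 c3@5, authorship ......
After op 3 (move_left): buffer="bzgdmq" (len 6), cursors c1@0 c2@4 c3@4, authorship ......
After op 4 (move_left): buffer="bzgdmq" (len 6), cursors c1@0 c2@3 c3@3, authorship ......
After op 5 (insert('d')): buffer="dbzgdddmq" (len 9), cursors c1@1 c2@6 c3@6, authorship 1...23...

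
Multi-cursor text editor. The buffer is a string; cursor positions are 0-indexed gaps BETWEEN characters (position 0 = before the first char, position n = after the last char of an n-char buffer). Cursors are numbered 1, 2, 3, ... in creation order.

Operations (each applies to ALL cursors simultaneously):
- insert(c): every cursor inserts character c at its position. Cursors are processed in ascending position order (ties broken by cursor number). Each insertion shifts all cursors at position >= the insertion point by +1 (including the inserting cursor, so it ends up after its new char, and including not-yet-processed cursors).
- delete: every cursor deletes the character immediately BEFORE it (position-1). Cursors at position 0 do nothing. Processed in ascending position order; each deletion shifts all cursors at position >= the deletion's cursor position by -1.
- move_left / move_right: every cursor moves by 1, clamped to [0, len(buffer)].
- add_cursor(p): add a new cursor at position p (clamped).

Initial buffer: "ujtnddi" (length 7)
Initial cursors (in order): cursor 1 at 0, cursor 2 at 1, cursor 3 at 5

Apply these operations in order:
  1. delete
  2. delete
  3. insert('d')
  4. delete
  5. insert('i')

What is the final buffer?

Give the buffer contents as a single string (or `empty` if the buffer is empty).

Answer: iijtidi

Derivation:
After op 1 (delete): buffer="jtndi" (len 5), cursors c1@0 c2@0 c3@3, authorship .....
After op 2 (delete): buffer="jtdi" (len 4), cursors c1@0 c2@0 c3@2, authorship ....
After op 3 (insert('d')): buffer="ddjtddi" (len 7), cursors c1@2 c2@2 c3@5, authorship 12..3..
After op 4 (delete): buffer="jtdi" (len 4), cursors c1@0 c2@0 c3@2, authorship ....
After op 5 (insert('i')): buffer="iijtidi" (len 7), cursors c1@2 c2@2 c3@5, authorship 12..3..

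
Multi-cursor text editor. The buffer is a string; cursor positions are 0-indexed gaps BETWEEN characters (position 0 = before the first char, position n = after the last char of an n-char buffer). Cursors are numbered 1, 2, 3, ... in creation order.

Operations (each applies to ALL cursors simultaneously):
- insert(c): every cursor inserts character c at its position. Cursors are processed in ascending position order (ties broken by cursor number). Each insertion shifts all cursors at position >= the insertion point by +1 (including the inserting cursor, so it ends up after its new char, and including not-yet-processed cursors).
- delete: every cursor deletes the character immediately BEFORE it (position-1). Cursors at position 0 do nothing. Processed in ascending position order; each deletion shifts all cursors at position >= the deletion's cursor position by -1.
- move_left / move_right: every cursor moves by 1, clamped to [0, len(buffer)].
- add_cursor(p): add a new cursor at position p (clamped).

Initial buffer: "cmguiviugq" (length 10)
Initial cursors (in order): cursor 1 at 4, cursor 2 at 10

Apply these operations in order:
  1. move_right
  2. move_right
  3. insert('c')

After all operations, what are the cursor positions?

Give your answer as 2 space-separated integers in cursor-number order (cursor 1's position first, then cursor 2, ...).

Answer: 7 12

Derivation:
After op 1 (move_right): buffer="cmguiviugq" (len 10), cursors c1@5 c2@10, authorship ..........
After op 2 (move_right): buffer="cmguiviugq" (len 10), cursors c1@6 c2@10, authorship ..........
After op 3 (insert('c')): buffer="cmguivciugqc" (len 12), cursors c1@7 c2@12, authorship ......1....2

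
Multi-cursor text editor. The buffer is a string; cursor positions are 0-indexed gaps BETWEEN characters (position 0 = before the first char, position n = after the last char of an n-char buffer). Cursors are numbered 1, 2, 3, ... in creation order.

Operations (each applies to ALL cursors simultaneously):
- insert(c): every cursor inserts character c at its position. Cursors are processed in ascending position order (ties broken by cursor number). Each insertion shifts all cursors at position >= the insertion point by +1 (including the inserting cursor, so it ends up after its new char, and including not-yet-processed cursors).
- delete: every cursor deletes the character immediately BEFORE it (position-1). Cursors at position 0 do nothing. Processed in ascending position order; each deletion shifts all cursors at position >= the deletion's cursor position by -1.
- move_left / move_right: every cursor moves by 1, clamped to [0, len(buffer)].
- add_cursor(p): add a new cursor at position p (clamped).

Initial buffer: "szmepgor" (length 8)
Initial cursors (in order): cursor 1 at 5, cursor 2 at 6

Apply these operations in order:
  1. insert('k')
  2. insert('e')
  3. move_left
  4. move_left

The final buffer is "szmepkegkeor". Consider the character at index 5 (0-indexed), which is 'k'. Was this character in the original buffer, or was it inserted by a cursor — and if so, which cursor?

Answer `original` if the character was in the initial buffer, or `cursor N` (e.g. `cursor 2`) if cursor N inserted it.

Answer: cursor 1

Derivation:
After op 1 (insert('k')): buffer="szmepkgkor" (len 10), cursors c1@6 c2@8, authorship .....1.2..
After op 2 (insert('e')): buffer="szmepkegkeor" (len 12), cursors c1@7 c2@10, authorship .....11.22..
After op 3 (move_left): buffer="szmepkegkeor" (len 12), cursors c1@6 c2@9, authorship .....11.22..
After op 4 (move_left): buffer="szmepkegkeor" (len 12), cursors c1@5 c2@8, authorship .....11.22..
Authorship (.=original, N=cursor N): . . . . . 1 1 . 2 2 . .
Index 5: author = 1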